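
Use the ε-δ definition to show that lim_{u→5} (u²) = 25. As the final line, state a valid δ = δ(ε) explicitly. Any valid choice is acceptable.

δ = min(2, ε/12)

Suppose ε > 0. We seek δ > 0 with 0 < |u − 5| < δ ⇒ |u² − 25| < ε.
Factor: u² − 25 = (u − 5)(u + 5), so |u² − 25| = |u − 5|·|u + 5|.
Restrict δ ≤ 2. Then |u − 5| < 2 gives |u| < 7, so by the triangle inequality |u + 5| ≤ 7 + 5 = 12.
Hence |u² − 25| ≤ 12|u − 5|, which is < ε once |u − 5| < ε/12.
Take δ = min(2, ε/12). If 0 < |u − 5| < δ then both bounds hold and |u² − 25| ≤ 12|u − 5| < 12·(ε/12) = ε.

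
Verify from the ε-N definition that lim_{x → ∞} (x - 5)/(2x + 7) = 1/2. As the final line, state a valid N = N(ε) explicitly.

N = (17/4)/ε

Suppose ε > 0. We seek N > 0 such that x > N implies |(x - 5)/(2x + 7) − (1/2)| < ε.
(x - 5)/(2x + 7) − (1/2) = (2(x - 5) − (2x + 7)) / (2(2x + 7)) = -17/(2(2x + 7)).
For x > 0 we have 2x + 7 > 2x, so |(x - 5)/(2x + 7) − (1/2)| = 17/(2(2x + 7)) < 17/(2·2x) = (17/4)/x.
Thus |(x - 5)/(2x + 7) − (1/2)| < ε whenever x > (17/4)/ε.
Take N = (17/4)/ε. If x > N then |(x - 5)/(2x + 7) − (1/2)| < (17/4)/x < ε.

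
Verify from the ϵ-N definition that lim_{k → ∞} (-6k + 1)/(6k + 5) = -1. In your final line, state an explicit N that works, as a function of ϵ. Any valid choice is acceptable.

Let ϵ > 0 be given. For k ≥ 1, |(-6k + 1)/(6k + 5) + 1| = |36|/(6(6k + 5)) = 36/(6(6k + 5)).
Since 6k + 5 ≥ 6k for k ≥ 1, this is ≤ 36/(6·6k) = 1/k.
So |(-6k + 1)/(6k + 5) + 1| < ϵ whenever k > 1/ϵ.
Take N = 1/ϵ. If k > N then |(-6k + 1)/(6k + 5) + 1| ≤ 1/k < ϵ.

N = 1/ϵ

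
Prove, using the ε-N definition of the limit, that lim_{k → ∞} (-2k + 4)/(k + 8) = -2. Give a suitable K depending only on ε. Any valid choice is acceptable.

Let ε > 0 be given. For k ≥ 1, |(-2k + 4)/(k + 8) + 2| = |20|/((k + 8)) = 20/((k + 8)).
Since k + 8 ≥ k for k ≥ 1, this is ≤ 20/(k) = 20/k.
So |(-2k + 4)/(k + 8) + 2| < ε whenever k > 20/ε.
Take K = 20/ε. If k > K then |(-2k + 4)/(k + 8) + 2| ≤ 20/k < ε.

K = 20/ε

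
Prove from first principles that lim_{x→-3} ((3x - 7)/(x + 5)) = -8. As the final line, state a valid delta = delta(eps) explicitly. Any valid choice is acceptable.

Let eps > 0. We want delta > 0 with 0 < |x + 3| < delta ⇒ |(3x - 7)/(x + 5) + 8| < eps.
Combining over a common denominator, (3x - 7)/(x + 5) + 8 = [(3x - 7)·2 − (-16)·(x + 5)] / [2·(x + 5)] = 22(x + 3) / (2(x + 5)).
So |(3x - 7)/(x + 5) + 8| = 22|x + 3| / (2·|x + 5|).
Require delta ≤ 1, so |x + 5| ≥ |2| − |x + 3| > 2 − 1 = 1.
Hence |(3x - 7)/(x + 5) + 8| < 22|x + 3|/(2·1) = 11|x + 3|, which is < eps once |x + 3| < (1/11)eps.
Take delta = min(1, (1/11)eps). Then 0 < |x + 3| < delta forces both bounds, so |(3x - 7)/(x + 5) + 8| < eps.

delta = min(1, (1/11)eps)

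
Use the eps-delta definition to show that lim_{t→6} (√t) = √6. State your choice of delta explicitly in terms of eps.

delta = min(6, √6·eps)

Let eps > 0. We want delta > 0 such that 0 < |t − 6| < delta implies |√t − √6| < eps.
Rationalise: √t − √6 = (t − 6)/(√t + √6), so |√t − √6| = |t − 6|/(√t + √6).
Restrict delta ≤ 6 so that |t − 6| < 6 forces t > 0, and then √t + √6 > √6.
Hence |√t − √6| < |t − 6|/√6, which is < eps once |t − 6| < √6·eps.
Take delta = min(6, √6·eps). If 0 < |t − 6| < delta then t > 0 and |√t − √6| < |t − 6|/√6 < eps.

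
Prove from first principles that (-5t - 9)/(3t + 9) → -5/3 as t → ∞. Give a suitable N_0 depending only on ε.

N_0 = 2/ε

Let ε > 0 be given. We seek N_0 > 0 such that t > N_0 implies |(-5t - 9)/(3t + 9) + 5/3| < ε.
(-5t - 9)/(3t + 9) + 5/3 = (3(-5t - 9) − (-5)(3t + 9)) / (3(3t + 9)) = 18/(3(3t + 9)).
For t > 0 we have 3t + 9 > 3t, so |(-5t - 9)/(3t + 9) + 5/3| = 18/(3(3t + 9)) < 18/(3·3t) = 2/t.
Thus |(-5t - 9)/(3t + 9) + 5/3| < ε whenever t > 2/ε.
Take N_0 = 2/ε. If t > N_0 then |(-5t - 9)/(3t + 9) + 5/3| < 2/t < ε.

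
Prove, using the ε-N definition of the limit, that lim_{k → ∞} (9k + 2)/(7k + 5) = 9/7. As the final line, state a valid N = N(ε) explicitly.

N = (31/49)/ε

Suppose ε > 0. For k ≥ 1, |(9k + 2)/(7k + 5) − (9/7)| = |-31|/(7(7k + 5)) = 31/(7(7k + 5)).
Since 7k + 5 ≥ 7k for k ≥ 1, this is ≤ 31/(7·7k) = (31/49)/k.
So |(9k + 2)/(7k + 5) − (9/7)| < ε whenever k > (31/49)/ε.
Take N = (31/49)/ε. If k > N then |(9k + 2)/(7k + 5) − (9/7)| ≤ (31/49)/k < ε.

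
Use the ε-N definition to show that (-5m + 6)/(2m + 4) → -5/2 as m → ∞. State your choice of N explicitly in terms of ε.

N = 8/ε

Let ε > 0. For m ≥ 1, |(-5m + 6)/(2m + 4) + 5/2| = |32|/(2(2m + 4)) = 32/(2(2m + 4)).
Since 2m + 4 ≥ 2m for m ≥ 1, this is ≤ 32/(2·2m) = 8/m.
So |(-5m + 6)/(2m + 4) + 5/2| < ε whenever m > 8/ε.
Take N = 8/ε. If m > N then |(-5m + 6)/(2m + 4) + 5/2| ≤ 8/m < ε.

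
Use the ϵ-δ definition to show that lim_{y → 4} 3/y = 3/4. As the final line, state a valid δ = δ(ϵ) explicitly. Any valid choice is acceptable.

Let ϵ > 0 be given. We seek δ > 0 such that 0 < |y − 4| < δ implies |3/y − (3/4)| < ϵ.
|3/y − (3/4)| = 3·|4 − y|/(4·|y|) = 3|y − 4|/(4|y|).
Restrict δ ≤ 2. Then |y − 4| < 2 gives |y| > 2, so 4|y| > 8.
Then |3/y − (3/4)| < 3|y − 4|/8, which is < ϵ when |y − 4| < (8/3)ϵ.
Take δ = min(2, (8/3)ϵ). Then 0 < |y − 4| < δ gives both |y − 4| < 2 and |y − 4| < (8/3)ϵ, so |3/y − (3/4)| < ϵ.

δ = min(2, (8/3)ϵ)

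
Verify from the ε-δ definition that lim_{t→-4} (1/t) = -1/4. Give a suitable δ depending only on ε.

Let ε > 0. We seek δ > 0 such that 0 < |t + 4| < δ implies |1/t + 1/4| < ε.
|1/t + 1/4| = |-4 − t|/(4·|t|) = |t + 4|/(4|t|).
Restrict δ ≤ 2. Then |t + 4| < 2 gives |t| > 2, so 4|t| > 8.
Then |1/t + 1/4| < |t + 4|/8, which is < ε when |t + 4| < 8ε.
Take δ = min(2, 8ε). Then 0 < |t + 4| < δ gives both |t + 4| < 2 and |t + 4| < 8ε, so |1/t + 1/4| < ε.

δ = min(2, 8ε)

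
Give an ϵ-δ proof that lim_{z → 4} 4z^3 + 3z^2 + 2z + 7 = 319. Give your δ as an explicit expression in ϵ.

δ = min(2, ϵ/336)

Let ϵ > 0 be given. We want δ > 0 such that 0 < |z − 4| < δ implies |(4z^3 + 3z^2 + 2z + 7) − 319| < ϵ.
(4z^3 + 3z^2 + 2z + 7) − 319 = 4z^3 + 3z^2 + 2z - 312 = (z − 4)(4z^2 + 19z + 78).
So |(4z^3 + 3z^2 + 2z + 7) − 319| = |z − 4|·|4z^2 + 19z + 78|.
Assume first that |z − 4| < 2, so |z| < 6. Then |4z^2 + 19z + 78| ≤ 4·6^2 + 19·6 + 78 = 336.
Hence |(4z^3 + 3z^2 + 2z + 7) − 319| ≤ 336|z − 4| < ϵ provided |z − 4| < ϵ/336.
Choosing δ = min(2, ϵ/336) ensures both conditions, hence |(4z^3 + 3z^2 + 2z + 7) − 319| < ϵ.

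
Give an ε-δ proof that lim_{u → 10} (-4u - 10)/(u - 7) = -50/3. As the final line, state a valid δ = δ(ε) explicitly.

Let ε > 0. We want δ > 0 with 0 < |u − 10| < δ ⇒ |(-4u - 10)/(u - 7) + 50/3| < ε.
Combining over a common denominator, (-4u - 10)/(u - 7) + 50/3 = [(-4u - 10)·3 − (-50)·(u - 7)] / [3·(u - 7)] = 38(u − 10) / (3(u - 7)).
So |(-4u - 10)/(u - 7) + 50/3| = 38|u − 10| / (3·|u − 7|).
Require δ ≤ 3/2, so |u − 7| ≥ |3| − |u − 10| > 3 − 3/2 = 3/2.
Hence |(-4u - 10)/(u - 7) + 50/3| < 38|u − 10|/(3·(3/2)) = (76/9)|u − 10|, which is < ε once |u − 10| < (9/76)ε.
Take δ = min(3/2, (9/76)ε). Then 0 < |u − 10| < δ forces both bounds, so |(-4u - 10)/(u - 7) + 50/3| < ε.

δ = min(3/2, (9/76)ε)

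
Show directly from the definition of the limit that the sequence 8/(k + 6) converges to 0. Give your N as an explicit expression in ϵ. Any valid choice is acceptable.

Let ϵ > 0 be given. For k ≥ 1, |8/(k + 6) − 0| = 8/(k + 6) ≤ 8/k.
We need 8/k < ϵ, i.e. k > 8/ϵ.
Take N = 8/ϵ. If k > N then |8/(k + 6)| ≤ 8/k < ϵ.

N = 8/ϵ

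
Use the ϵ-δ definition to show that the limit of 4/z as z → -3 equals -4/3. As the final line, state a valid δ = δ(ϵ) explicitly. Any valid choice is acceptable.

Suppose ϵ > 0. We seek δ > 0 such that 0 < |z + 3| < δ implies |4/z + 4/3| < ϵ.
|4/z + 4/3| = 4·|-3 − z|/(3·|z|) = 4|z + 3|/(3|z|).
Require δ ≤ 3/2 so that |z| > 3 − 3/2 = 3/2, hence 3|z| > 9/2.
Then |4/z + 4/3| < 4|z + 3|/(9/2), which is < ϵ when |z + 3| < (9/8)ϵ.
Take δ = min(3/2, (9/8)ϵ). Then 0 < |z + 3| < δ gives both |z + 3| < 3/2 and |z + 3| < (9/8)ϵ, so |4/z + 4/3| < ϵ.

δ = min(3/2, (9/8)ϵ)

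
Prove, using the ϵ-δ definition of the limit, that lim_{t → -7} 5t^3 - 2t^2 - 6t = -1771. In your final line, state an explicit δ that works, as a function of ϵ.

Let ϵ > 0 be given. We want δ > 0 such that 0 < |t + 7| < δ implies |(5t^3 - 2t^2 - 6t) + 1771| < ϵ.
(5t^3 - 2t^2 - 6t) + 1771 = 5t^3 - 2t^2 - 6t + 1771 = (t + 7)(5t^2 - 37t + 253).
So |(5t^3 - 2t^2 - 6t) + 1771| = |t + 7|·|5t^2 - 37t + 253|.
Assume first that |t + 7| < 1, so |t| < 8. Then |5t^2 - 37t + 253| ≤ 5·8^2 + 37·8 + 253 = 869.
Hence |(5t^3 - 2t^2 - 6t) + 1771| ≤ 869|t + 7| < ϵ provided |t + 7| < ϵ/869.
Take δ = min(1, ϵ/869). Then 0 < |t + 7| < δ gives both |t + 7| < 1 and |t + 7| < ϵ/869, so |(5t^3 - 2t^2 - 6t) + 1771| < ϵ.

δ = min(1, ϵ/869)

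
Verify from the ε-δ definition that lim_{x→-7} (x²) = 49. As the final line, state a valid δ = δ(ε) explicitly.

δ = min(2, ε/16)

Fix ε > 0. We seek δ > 0 with 0 < |x + 7| < δ ⇒ |x² − 49| < ε.
Factor: x² − 49 = (x + 7)(x - 7), so |x² − 49| = |x + 7|·|x - 7|.
Restrict δ ≤ 2. Then |x + 7| < 2 gives |x| < 9, so by the triangle inequality |x - 7| ≤ 9 + 7 = 16.
Hence |x² − 49| ≤ 16|x + 7|, which is < ε once |x + 7| < ε/16.
Take δ = min(2, ε/16). If 0 < |x + 7| < δ then both bounds hold and |x² − 49| ≤ 16|x + 7| < 16·(ε/16) = ε.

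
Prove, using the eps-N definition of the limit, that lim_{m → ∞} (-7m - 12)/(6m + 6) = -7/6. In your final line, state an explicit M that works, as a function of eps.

M = (5/6)/eps

Let eps > 0 be given. For m ≥ 1, |(-7m - 12)/(6m + 6) + 7/6| = |-30|/(6(6m + 6)) = 30/(6(6m + 6)).
Since 6m + 6 ≥ 6m for m ≥ 1, this is ≤ 30/(6·6m) = (5/6)/m.
So |(-7m - 12)/(6m + 6) + 7/6| < eps whenever m > (5/6)/eps.
Take M = (5/6)/eps. If m > M then |(-7m - 12)/(6m + 6) + 7/6| ≤ (5/6)/m < eps.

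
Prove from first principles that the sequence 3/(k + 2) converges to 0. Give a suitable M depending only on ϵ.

Suppose ϵ > 0. For k ≥ 1, |3/(k + 2) − 0| = 3/(k + 2) ≤ 3/k.
We need 3/k < ϵ, i.e. k > 3/ϵ.
Take M = 3/ϵ. If k > M then |3/(k + 2)| ≤ 3/k < ϵ.

M = 3/ϵ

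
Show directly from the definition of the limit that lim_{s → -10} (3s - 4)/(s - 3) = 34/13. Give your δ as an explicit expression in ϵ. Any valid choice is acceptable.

Suppose ϵ > 0. We want δ > 0 with 0 < |s + 10| < δ ⇒ |(3s - 4)/(s - 3) − (34/13)| < ϵ.
Combining over a common denominator, (3s - 4)/(s - 3) − (34/13) = [(3s - 4)·(-13) − (-34)·(s - 3)] / [(-13)·(s - 3)] = -5(s + 10) / ((-13)(s - 3)).
So |(3s - 4)/(s - 3) − (34/13)| = 5|s + 10| / (13·|s − 3|).
Restrict δ ≤ 13/2. Then |s + 10| < 13/2 gives |s − 3| = |(s + 10) + (-13)| ≥ 13 − 13/2 = 13/2.
Hence |(3s - 4)/(s - 3) − (34/13)| < 5|s + 10|/(13·(13/2)) = (10/169)|s + 10|, which is < ϵ once |s + 10| < (169/10)ϵ.
Take δ = min(13/2, (169/10)ϵ). Then 0 < |s + 10| < δ forces both bounds, so |(3s - 4)/(s - 3) − (34/13)| < ϵ.

δ = min(13/2, (169/10)ϵ)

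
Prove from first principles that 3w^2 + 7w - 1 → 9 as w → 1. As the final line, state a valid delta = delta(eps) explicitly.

Suppose eps > 0. We want delta > 0 such that 0 < |w − 1| < delta implies |(3w^2 + 7w - 1) − 9| < eps.
(3w^2 + 7w - 1) − 9 = 3w^2 + 7w - 10 = (w − 1)(3w + 10).
So |(3w^2 + 7w - 1) − 9| = |w − 1|·|3w + 10|.
Assume first that |w − 1| < 2, so |w| < 3. Then |3w + 10| ≤ 3·3 + 10 = 19.
Hence |(3w^2 + 7w - 1) − 9| ≤ 19|w − 1| < eps provided |w − 1| < eps/19.
Take delta = min(2, eps/19). Then 0 < |w − 1| < delta gives both |w − 1| < 2 and |w − 1| < eps/19, so |(3w^2 + 7w - 1) − 9| < eps.

delta = min(2, eps/19)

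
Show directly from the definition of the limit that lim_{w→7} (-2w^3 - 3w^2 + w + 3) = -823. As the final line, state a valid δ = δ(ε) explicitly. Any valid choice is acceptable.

Fix ε > 0. We want δ > 0 such that 0 < |w − 7| < δ implies |(-2w^3 - 3w^2 + w + 3) + 823| < ε.
(-2w^3 - 3w^2 + w + 3) + 823 = -2w^3 - 3w^2 + w + 826 = (w − 7)(-2w^2 - 17w - 118).
So |(-2w^3 - 3w^2 + w + 3) + 823| = |w − 7|·|-2w^2 - 17w - 118|.
Assume first that |w − 7| < 1, so |w| < 8. Then |-2w^2 - 17w - 118| ≤ 2·8^2 + 17·8 + 118 = 382.
Hence |(-2w^3 - 3w^2 + w + 3) + 823| ≤ 382|w − 7| < ε provided |w − 7| < ε/382.
Choosing δ = min(1, ε/382) ensures both conditions, hence |(-2w^3 - 3w^2 + w + 3) + 823| < ε.

δ = min(1, ε/382)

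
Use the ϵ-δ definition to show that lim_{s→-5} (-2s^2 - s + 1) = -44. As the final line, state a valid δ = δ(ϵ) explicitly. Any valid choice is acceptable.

Suppose ϵ > 0. We want δ > 0 such that 0 < |s + 5| < δ implies |(-2s^2 - s + 1) + 44| < ϵ.
(-2s^2 - s + 1) + 44 = -2s^2 - s + 45 = (s + 5)(-2s + 9).
So |(-2s^2 - s + 1) + 44| = |s + 5|·|-2s + 9|.
Assume first that |s + 5| < 1, so |s| < 6. Then |-2s + 9| ≤ 2·6 + 9 = 21.
Hence |(-2s^2 - s + 1) + 44| ≤ 21|s + 5| < ϵ provided |s + 5| < ϵ/21.
Choosing δ = min(1, ϵ/21) ensures both conditions, hence |(-2s^2 - s + 1) + 44| < ϵ.

δ = min(1, ϵ/21)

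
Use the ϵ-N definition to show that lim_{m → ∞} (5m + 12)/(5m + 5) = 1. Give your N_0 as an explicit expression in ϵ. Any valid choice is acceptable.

N_0 = (7/5)/ϵ

Let ϵ > 0. For m ≥ 1, |(5m + 12)/(5m + 5) − 1| = |35|/(5(5m + 5)) = 35/(5(5m + 5)).
Since 5m + 5 ≥ 5m for m ≥ 1, this is ≤ 35/(5·5m) = (7/5)/m.
So |(5m + 12)/(5m + 5) − 1| < ϵ whenever m > (7/5)/ϵ.
Take N_0 = (7/5)/ϵ. If m > N_0 then |(5m + 12)/(5m + 5) − 1| ≤ (7/5)/m < ϵ.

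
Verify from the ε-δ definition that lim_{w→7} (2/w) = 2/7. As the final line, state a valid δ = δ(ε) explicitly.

δ = min(7/2, (49/4)ε)

Let ε > 0 be given. We seek δ > 0 such that 0 < |w − 7| < δ implies |2/w − (2/7)| < ε.
|2/w − (2/7)| = 2·|7 − w|/(7·|w|) = 2|w − 7|/(7|w|).
Restrict δ ≤ 7/2. Then |w − 7| < 7/2 gives |w| > 7/2, so 7|w| > 49/2.
Then |2/w − (2/7)| < 2|w − 7|/(49/2), which is < ε when |w − 7| < (49/4)ε.
Take δ = min(7/2, (49/4)ε). Then 0 < |w − 7| < δ gives both |w − 7| < 7/2 and |w − 7| < (49/4)ε, so |2/w − (2/7)| < ε.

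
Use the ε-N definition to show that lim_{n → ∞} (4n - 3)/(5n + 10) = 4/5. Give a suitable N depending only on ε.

N = (11/5)/ε

Suppose ε > 0. For n ≥ 1, |(4n - 3)/(5n + 10) − (4/5)| = |-55|/(5(5n + 10)) = 55/(5(5n + 10)).
Since 5n + 10 ≥ 5n for n ≥ 1, this is ≤ 55/(5·5n) = (11/5)/n.
So |(4n - 3)/(5n + 10) − (4/5)| < ε whenever n > (11/5)/ε.
Take N = (11/5)/ε. If n > N then |(4n - 3)/(5n + 10) − (4/5)| ≤ (11/5)/n < ε.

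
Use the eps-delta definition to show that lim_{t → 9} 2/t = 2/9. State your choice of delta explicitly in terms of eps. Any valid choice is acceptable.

Let eps > 0 be given. We seek delta > 0 such that 0 < |t − 9| < delta implies |2/t − (2/9)| < eps.
|2/t − (2/9)| = 2·|9 − t|/(9·|t|) = 2|t − 9|/(9|t|).
Require delta ≤ 9/2 so that |t| > 9 − 9/2 = 9/2, hence 9|t| > 81/2.
Then |2/t − (2/9)| < 2|t − 9|/(81/2), which is < eps when |t − 9| < (81/4)eps.
Take delta = min(9/2, (81/4)eps). Then 0 < |t − 9| < delta gives both |t − 9| < 9/2 and |t − 9| < (81/4)eps, so |2/t − (2/9)| < eps.

delta = min(9/2, (81/4)eps)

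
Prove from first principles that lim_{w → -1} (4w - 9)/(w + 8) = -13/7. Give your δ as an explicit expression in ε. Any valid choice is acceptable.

Suppose ε > 0. We want δ > 0 with 0 < |w + 1| < δ ⇒ |(4w - 9)/(w + 8) + 13/7| < ε.
Combining over a common denominator, (4w - 9)/(w + 8) + 13/7 = [(4w - 9)·7 − (-13)·(w + 8)] / [7·(w + 8)] = 41(w + 1) / (7(w + 8)).
So |(4w - 9)/(w + 8) + 13/7| = 41|w + 1| / (7·|w + 8|).
Require δ ≤ 7/2, so |w + 8| ≥ |7| − |w + 1| > 7 − 7/2 = 7/2.
Hence |(4w - 9)/(w + 8) + 13/7| < 41|w + 1|/(7·(7/2)) = (82/49)|w + 1|, which is < ε once |w + 1| < (49/82)ε.
Take δ = min(7/2, (49/82)ε). Then 0 < |w + 1| < δ forces both bounds, so |(4w - 9)/(w + 8) + 13/7| < ε.

δ = min(7/2, (49/82)ε)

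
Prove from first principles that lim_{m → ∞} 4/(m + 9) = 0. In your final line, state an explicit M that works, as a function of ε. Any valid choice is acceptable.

Let ε > 0. For m ≥ 1, |4/(m + 9) − 0| = 4/(m + 9) ≤ 4/m.
We need 4/m < ε, i.e. m > 4/ε.
Take M = 4/ε. If m > M then |4/(m + 9)| ≤ 4/m < ε.

M = 4/ε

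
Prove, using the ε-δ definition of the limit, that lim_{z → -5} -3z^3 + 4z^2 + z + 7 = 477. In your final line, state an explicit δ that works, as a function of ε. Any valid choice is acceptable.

Let ε > 0. We want δ > 0 such that 0 < |z + 5| < δ implies |(-3z^3 + 4z^2 + z + 7) − 477| < ε.
(-3z^3 + 4z^2 + z + 7) − 477 = -3z^3 + 4z^2 + z - 470 = (z + 5)(-3z^2 + 19z - 94).
So |(-3z^3 + 4z^2 + z + 7) − 477| = |z + 5|·|-3z^2 + 19z - 94|.
Assume first that |z + 5| < 2, so |z| < 7. Then |-3z^2 + 19z - 94| ≤ 3·7^2 + 19·7 + 94 = 374.
Hence |(-3z^3 + 4z^2 + z + 7) − 477| ≤ 374|z + 5| < ε provided |z + 5| < ε/374.
Take δ = min(2, ε/374). Then 0 < |z + 5| < δ gives both |z + 5| < 2 and |z + 5| < ε/374, so |(-3z^3 + 4z^2 + z + 7) − 477| < ε.

δ = min(2, ε/374)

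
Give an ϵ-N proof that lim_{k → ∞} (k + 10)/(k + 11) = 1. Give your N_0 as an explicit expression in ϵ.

N_0 = 1/ϵ

Let ϵ > 0 be given. For k ≥ 1, |(k + 10)/(k + 11) − 1| = |-1|/((k + 11)) = 1/((k + 11)).
Since k + 11 ≥ k for k ≥ 1, this is ≤ 1/(k) = 1/k.
So |(k + 10)/(k + 11) − 1| < ϵ whenever k > 1/ϵ.
Take N_0 = 1/ϵ. If k > N_0 then |(k + 10)/(k + 11) − 1| ≤ 1/k < ϵ.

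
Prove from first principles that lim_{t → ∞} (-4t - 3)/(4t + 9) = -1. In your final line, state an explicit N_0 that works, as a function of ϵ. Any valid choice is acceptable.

N_0 = (3/2)/ϵ

Fix ϵ > 0. We seek N_0 > 0 such that t > N_0 implies |(-4t - 3)/(4t + 9) + 1| < ϵ.
(-4t - 3)/(4t + 9) + 1 = (4(-4t - 3) − (-4)(4t + 9)) / (4(4t + 9)) = 24/(4(4t + 9)).
For t > 0 we have 4t + 9 > 4t, so |(-4t - 3)/(4t + 9) + 1| = 24/(4(4t + 9)) < 24/(4·4t) = (3/2)/t.
Thus |(-4t - 3)/(4t + 9) + 1| < ϵ whenever t > (3/2)/ϵ.
Take N_0 = (3/2)/ϵ. If t > N_0 then |(-4t - 3)/(4t + 9) + 1| < (3/2)/t < ϵ.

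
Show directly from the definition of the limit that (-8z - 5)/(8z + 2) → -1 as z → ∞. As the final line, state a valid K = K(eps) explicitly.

K = (3/8)/eps

Suppose eps > 0. We seek K > 0 such that z > K implies |(-8z - 5)/(8z + 2) + 1| < eps.
(-8z - 5)/(8z + 2) + 1 = (8(-8z - 5) − (-8)(8z + 2)) / (8(8z + 2)) = -24/(8(8z + 2)).
For z > 0 we have 8z + 2 > 8z, so |(-8z - 5)/(8z + 2) + 1| = 24/(8(8z + 2)) < 24/(8·8z) = (3/8)/z.
Thus |(-8z - 5)/(8z + 2) + 1| < eps whenever z > (3/8)/eps.
Take K = (3/8)/eps. If z > K then |(-8z - 5)/(8z + 2) + 1| < (3/8)/z < eps.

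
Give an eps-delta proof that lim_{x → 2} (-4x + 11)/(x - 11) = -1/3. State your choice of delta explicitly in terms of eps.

delta = min(9/2, (27/22)eps)

Let eps > 0. We want delta > 0 with 0 < |x − 2| < delta ⇒ |(-4x + 11)/(x - 11) + 1/3| < eps.
Combining over a common denominator, (-4x + 11)/(x - 11) + 1/3 = [(-4x + 11)·(-9) − 3·(x - 11)] / [(-9)·(x - 11)] = 33(x − 2) / ((-9)(x - 11)).
So |(-4x + 11)/(x - 11) + 1/3| = 33|x − 2| / (9·|x − 11|).
Restrict delta ≤ 9/2. Then |x − 2| < 9/2 gives |x − 11| = |(x − 2) + (-9)| ≥ 9 − 9/2 = 9/2.
Hence |(-4x + 11)/(x - 11) + 1/3| < 33|x − 2|/(9·(9/2)) = (22/27)|x − 2|, which is < eps once |x − 2| < (27/22)eps.
Take delta = min(9/2, (27/22)eps). Then 0 < |x − 2| < delta forces both bounds, so |(-4x + 11)/(x - 11) + 1/3| < eps.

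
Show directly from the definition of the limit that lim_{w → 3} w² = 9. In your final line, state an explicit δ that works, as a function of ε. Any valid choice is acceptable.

Suppose ε > 0. We seek δ > 0 with 0 < |w − 3| < δ ⇒ |w² − 9| < ε.
Factor: w² − 9 = (w − 3)(w + 3), so |w² − 9| = |w − 3|·|w + 3|.
Impose δ ≤ 1 so that |w| < 4; then |w + 3| ≤ 7.
Hence |w² − 9| ≤ 7|w − 3|, which is < ε once |w − 3| < ε/7.
Take δ = min(1, ε/7). If 0 < |w − 3| < δ then both bounds hold and |w² − 9| ≤ 7|w − 3| < 7·(ε/7) = ε.

δ = min(1, ε/7)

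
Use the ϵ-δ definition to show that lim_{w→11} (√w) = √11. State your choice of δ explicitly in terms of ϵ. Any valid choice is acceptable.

δ = min(11, √11·ϵ)

Suppose ϵ > 0. We want δ > 0 such that 0 < |w − 11| < δ implies |√w − √11| < ϵ.
Rationalise: √w − √11 = (w − 11)/(√w + √11), so |√w − √11| = |w − 11|/(√w + √11).
Restrict δ ≤ 11 so that |w − 11| < 11 forces w > 0, and then √w + √11 > √11.
Hence |√w − √11| < |w − 11|/√11, which is < ϵ once |w − 11| < √11·ϵ.
Take δ = min(11, √11·ϵ). If 0 < |w − 11| < δ then w > 0 and |√w − √11| < |w − 11|/√11 < ϵ.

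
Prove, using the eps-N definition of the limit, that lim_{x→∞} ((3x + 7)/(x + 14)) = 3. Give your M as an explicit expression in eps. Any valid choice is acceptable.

Let eps > 0. We seek M > 0 such that x > M implies |(3x + 7)/(x + 14) − 3| < eps.
(3x + 7)/(x + 14) − 3 = ((3x + 7) − 3(x + 14)) / ((x + 14)) = -35/((x + 14)).
For x > 0 we have x + 14 > x, so |(3x + 7)/(x + 14) − 3| = 35/((x + 14)) < 35/(x) = 35/x.
Thus |(3x + 7)/(x + 14) − 3| < eps whenever x > 35/eps.
Take M = 35/eps. If x > M then |(3x + 7)/(x + 14) − 3| < 35/x < eps.

M = 35/eps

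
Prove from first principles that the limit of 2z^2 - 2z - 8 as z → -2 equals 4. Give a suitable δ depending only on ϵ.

δ = min(2, ϵ/14)

Suppose ϵ > 0. We want δ > 0 such that 0 < |z + 2| < δ implies |(2z^2 - 2z - 8) − 4| < ϵ.
(2z^2 - 2z - 8) − 4 = 2z^2 - 2z - 12 = (z + 2)(2z - 6).
So |(2z^2 - 2z - 8) − 4| = |z + 2|·|2z - 6|.
Assume first that |z + 2| < 2, so |z| < 4. Then |2z - 6| ≤ 2·4 + 6 = 14.
Hence |(2z^2 - 2z - 8) − 4| ≤ 14|z + 2| < ϵ provided |z + 2| < ϵ/14.
Take δ = min(2, ϵ/14). Then 0 < |z + 2| < δ gives both |z + 2| < 2 and |z + 2| < ϵ/14, so |(2z^2 - 2z - 8) − 4| < ϵ.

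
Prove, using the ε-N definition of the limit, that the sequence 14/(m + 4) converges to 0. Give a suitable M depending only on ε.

Let ε > 0 be given. For m ≥ 1, |14/(m + 4) − 0| = 14/(m + 4) ≤ 14/m.
We need 14/m < ε, i.e. m > 14/ε.
Take M = 14/ε. If m > M then |14/(m + 4)| ≤ 14/m < ε.

M = 14/ε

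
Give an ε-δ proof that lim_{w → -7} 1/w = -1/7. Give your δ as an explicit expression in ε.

δ = min(7/2, (49/2)ε)

Let ε > 0. We seek δ > 0 such that 0 < |w + 7| < δ implies |1/w + 1/7| < ε.
|1/w + 1/7| = |-7 − w|/(7·|w|) = |w + 7|/(7|w|).
Restrict δ ≤ 7/2. Then |w + 7| < 7/2 gives |w| > 7/2, so 7|w| > 49/2.
Then |1/w + 1/7| < |w + 7|/(49/2), which is < ε when |w + 7| < (49/2)ε.
Take δ = min(7/2, (49/2)ε). Then 0 < |w + 7| < δ gives both |w + 7| < 7/2 and |w + 7| < (49/2)ε, so |1/w + 1/7| < ε.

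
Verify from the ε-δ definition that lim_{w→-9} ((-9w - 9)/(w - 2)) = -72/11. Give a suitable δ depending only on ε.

δ = min(11/2, (121/54)ε)

Let ε > 0. We want δ > 0 with 0 < |w + 9| < δ ⇒ |(-9w - 9)/(w - 2) + 72/11| < ε.
Combining over a common denominator, (-9w - 9)/(w - 2) + 72/11 = [(-9w - 9)·(-11) − 72·(w - 2)] / [(-11)·(w - 2)] = 27(w + 9) / ((-11)(w - 2)).
So |(-9w - 9)/(w - 2) + 72/11| = 27|w + 9| / (11·|w − 2|).
Restrict δ ≤ 11/2. Then |w + 9| < 11/2 gives |w − 2| = |(w + 9) + (-11)| ≥ 11 − 11/2 = 11/2.
Hence |(-9w - 9)/(w - 2) + 72/11| < 27|w + 9|/(11·(11/2)) = (54/121)|w + 9|, which is < ε once |w + 9| < (121/54)ε.
Take δ = min(11/2, (121/54)ε). Then 0 < |w + 9| < δ forces both bounds, so |(-9w - 9)/(w - 2) + 72/11| < ε.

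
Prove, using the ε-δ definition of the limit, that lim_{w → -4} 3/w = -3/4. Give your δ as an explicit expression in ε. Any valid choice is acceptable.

δ = min(2, (8/3)ε)

Suppose ε > 0. We seek δ > 0 such that 0 < |w + 4| < δ implies |3/w + 3/4| < ε.
|3/w + 3/4| = 3·|-4 − w|/(4·|w|) = 3|w + 4|/(4|w|).
Restrict δ ≤ 2. Then |w + 4| < 2 gives |w| > 2, so 4|w| > 8.
Then |3/w + 3/4| < 3|w + 4|/8, which is < ε when |w + 4| < (8/3)ε.
Take δ = min(2, (8/3)ε). Then 0 < |w + 4| < δ gives both |w + 4| < 2 and |w + 4| < (8/3)ε, so |3/w + 3/4| < ε.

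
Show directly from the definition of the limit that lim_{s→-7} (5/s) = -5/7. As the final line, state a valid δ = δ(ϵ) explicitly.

δ = min(7/2, (49/10)ϵ)

Let ϵ > 0 be given. We seek δ > 0 such that 0 < |s + 7| < δ implies |5/s + 5/7| < ϵ.
|5/s + 5/7| = 5·|-7 − s|/(7·|s|) = 5|s + 7|/(7|s|).
Require δ ≤ 7/2 so that |s| > 7 − 7/2 = 7/2, hence 7|s| > 49/2.
Then |5/s + 5/7| < 5|s + 7|/(49/2), which is < ϵ when |s + 7| < (49/10)ϵ.
Take δ = min(7/2, (49/10)ϵ). Then 0 < |s + 7| < δ gives both |s + 7| < 7/2 and |s + 7| < (49/10)ϵ, so |5/s + 5/7| < ϵ.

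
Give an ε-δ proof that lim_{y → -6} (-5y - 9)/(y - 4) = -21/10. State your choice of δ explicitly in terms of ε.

Fix ε > 0. We want δ > 0 with 0 < |y + 6| < δ ⇒ |(-5y - 9)/(y - 4) + 21/10| < ε.
Combining over a common denominator, (-5y - 9)/(y - 4) + 21/10 = [(-5y - 9)·(-10) − 21·(y - 4)] / [(-10)·(y - 4)] = 29(y + 6) / ((-10)(y - 4)).
So |(-5y - 9)/(y - 4) + 21/10| = 29|y + 6| / (10·|y − 4|).
Restrict δ ≤ 5. Then |y + 6| < 5 gives |y − 4| = |(y + 6) + (-10)| ≥ 10 − 5 = 5.
Hence |(-5y - 9)/(y - 4) + 21/10| < 29|y + 6|/(10·5) = (29/50)|y + 6|, which is < ε once |y + 6| < (50/29)ε.
Take δ = min(5, (50/29)ε). Then 0 < |y + 6| < δ forces both bounds, so |(-5y - 9)/(y - 4) + 21/10| < ε.

δ = min(5, (50/29)ε)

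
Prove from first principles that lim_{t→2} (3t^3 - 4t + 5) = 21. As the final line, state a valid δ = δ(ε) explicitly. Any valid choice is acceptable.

δ = min(1, ε/53)

Suppose ε > 0. We want δ > 0 such that 0 < |t − 2| < δ implies |(3t^3 - 4t + 5) − 21| < ε.
(3t^3 - 4t + 5) − 21 = 3t^3 - 4t - 16 = (t − 2)(3t^2 + 6t + 8).
So |(3t^3 - 4t + 5) − 21| = |t − 2|·|3t^2 + 6t + 8|.
Require δ ≤ 1. Then |t − 2| < 1 gives |t| < 3, and by the triangle inequality |3t^2 + 6t + 8| ≤ 3·3^2 + 6·3 + 8 = 53.
Hence |(3t^3 - 4t + 5) − 21| ≤ 53|t − 2| < ε provided |t − 2| < ε/53.
Take δ = min(1, ε/53). Then 0 < |t − 2| < δ gives both |t − 2| < 1 and |t − 2| < ε/53, so |(3t^3 - 4t + 5) − 21| < ε.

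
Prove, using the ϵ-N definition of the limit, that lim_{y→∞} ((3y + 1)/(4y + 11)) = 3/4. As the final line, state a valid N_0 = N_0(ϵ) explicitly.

Suppose ϵ > 0. We seek N_0 > 0 such that y > N_0 implies |(3y + 1)/(4y + 11) − (3/4)| < ϵ.
(3y + 1)/(4y + 11) − (3/4) = (4(3y + 1) − 3(4y + 11)) / (4(4y + 11)) = -29/(4(4y + 11)).
For y > 0 we have 4y + 11 > 4y, so |(3y + 1)/(4y + 11) − (3/4)| = 29/(4(4y + 11)) < 29/(4·4y) = (29/16)/y.
Thus |(3y + 1)/(4y + 11) − (3/4)| < ϵ whenever y > (29/16)/ϵ.
Take N_0 = (29/16)/ϵ. If y > N_0 then |(3y + 1)/(4y + 11) − (3/4)| < (29/16)/y < ϵ.

N_0 = (29/16)/ϵ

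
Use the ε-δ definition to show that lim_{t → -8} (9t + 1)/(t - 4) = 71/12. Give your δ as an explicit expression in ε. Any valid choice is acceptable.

δ = min(6, (72/37)ε)

Let ε > 0. We want δ > 0 with 0 < |t + 8| < δ ⇒ |(9t + 1)/(t - 4) − (71/12)| < ε.
Combining over a common denominator, (9t + 1)/(t - 4) − (71/12) = [(9t + 1)·(-12) − (-71)·(t - 4)] / [(-12)·(t - 4)] = -37(t + 8) / ((-12)(t - 4)).
So |(9t + 1)/(t - 4) − (71/12)| = 37|t + 8| / (12·|t − 4|).
Require δ ≤ 6, so |t − 4| ≥ |-12| − |t + 8| > 12 − 6 = 6.
Hence |(9t + 1)/(t - 4) − (71/12)| < 37|t + 8|/(12·6) = (37/72)|t + 8|, which is < ε once |t + 8| < (72/37)ε.
Take δ = min(6, (72/37)ε). Then 0 < |t + 8| < δ forces both bounds, so |(9t + 1)/(t - 4) − (71/12)| < ε.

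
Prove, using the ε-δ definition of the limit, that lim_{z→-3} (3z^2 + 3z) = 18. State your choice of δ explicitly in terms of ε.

δ = min(2, ε/21)

Let ε > 0. We want δ > 0 such that 0 < |z + 3| < δ implies |(3z^2 + 3z) − 18| < ε.
(3z^2 + 3z) − 18 = 3z^2 + 3z - 18 = (z + 3)(3z - 6).
So |(3z^2 + 3z) − 18| = |z + 3|·|3z - 6|.
Assume first that |z + 3| < 2, so |z| < 5. Then |3z - 6| ≤ 3·5 + 6 = 21.
Hence |(3z^2 + 3z) − 18| ≤ 21|z + 3| < ε provided |z + 3| < ε/21.
Take δ = min(2, ε/21). Then 0 < |z + 3| < δ gives both |z + 3| < 2 and |z + 3| < ε/21, so |(3z^2 + 3z) − 18| < ε.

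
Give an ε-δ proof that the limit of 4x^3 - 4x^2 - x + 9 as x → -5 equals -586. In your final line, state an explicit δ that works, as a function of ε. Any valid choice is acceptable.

Fix ε > 0. We want δ > 0 such that 0 < |x + 5| < δ implies |(4x^3 - 4x^2 - x + 9) + 586| < ε.
(4x^3 - 4x^2 - x + 9) + 586 = 4x^3 - 4x^2 - x + 595 = (x + 5)(4x^2 - 24x + 119).
So |(4x^3 - 4x^2 - x + 9) + 586| = |x + 5|·|4x^2 - 24x + 119|.
Require δ ≤ 2. Then |x + 5| < 2 gives |x| < 7, and by the triangle inequality |4x^2 - 24x + 119| ≤ 4·7^2 + 24·7 + 119 = 483.
Hence |(4x^3 - 4x^2 - x + 9) + 586| ≤ 483|x + 5| < ε provided |x + 5| < ε/483.
Take δ = min(2, ε/483). Then 0 < |x + 5| < δ gives both |x + 5| < 2 and |x + 5| < ε/483, so |(4x^3 - 4x^2 - x + 9) + 586| < ε.

δ = min(2, ε/483)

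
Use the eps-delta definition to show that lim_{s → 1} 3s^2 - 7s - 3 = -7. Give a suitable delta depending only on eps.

delta = min(2, eps/13)

Let eps > 0 be given. We want delta > 0 such that 0 < |s − 1| < delta implies |(3s^2 - 7s - 3) + 7| < eps.
(3s^2 - 7s - 3) + 7 = 3s^2 - 7s + 4 = (s − 1)(3s - 4).
So |(3s^2 - 7s - 3) + 7| = |s − 1|·|3s - 4|.
Assume first that |s − 1| < 2, so |s| < 3. Then |3s - 4| ≤ 3·3 + 4 = 13.
Hence |(3s^2 - 7s - 3) + 7| ≤ 13|s − 1| < eps provided |s − 1| < eps/13.
Take delta = min(2, eps/13). Then 0 < |s − 1| < delta gives both |s − 1| < 2 and |s − 1| < eps/13, so |(3s^2 - 7s - 3) + 7| < eps.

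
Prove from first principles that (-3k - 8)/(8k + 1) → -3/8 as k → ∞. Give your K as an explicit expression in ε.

Suppose ε > 0. For k ≥ 1, |(-3k - 8)/(8k + 1) + 3/8| = |-61|/(8(8k + 1)) = 61/(8(8k + 1)).
Since 8k + 1 ≥ 8k for k ≥ 1, this is ≤ 61/(8·8k) = (61/64)/k.
So |(-3k - 8)/(8k + 1) + 3/8| < ε whenever k > (61/64)/ε.
Take K = (61/64)/ε. If k > K then |(-3k - 8)/(8k + 1) + 3/8| ≤ (61/64)/k < ε.

K = (61/64)/ε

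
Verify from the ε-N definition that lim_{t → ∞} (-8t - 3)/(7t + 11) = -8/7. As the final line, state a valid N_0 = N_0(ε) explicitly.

Let ε > 0. We seek N_0 > 0 such that t > N_0 implies |(-8t - 3)/(7t + 11) + 8/7| < ε.
(-8t - 3)/(7t + 11) + 8/7 = (7(-8t - 3) − (-8)(7t + 11)) / (7(7t + 11)) = 67/(7(7t + 11)).
For t > 0 we have 7t + 11 > 7t, so |(-8t - 3)/(7t + 11) + 8/7| = 67/(7(7t + 11)) < 67/(7·7t) = (67/49)/t.
Thus |(-8t - 3)/(7t + 11) + 8/7| < ε whenever t > (67/49)/ε.
Take N_0 = (67/49)/ε. If t > N_0 then |(-8t - 3)/(7t + 11) + 8/7| < (67/49)/t < ε.

N_0 = (67/49)/ε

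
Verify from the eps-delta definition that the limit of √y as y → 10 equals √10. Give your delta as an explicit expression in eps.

Suppose eps > 0. We want delta > 0 such that 0 < |y − 10| < delta implies |√y − √10| < eps.
Rationalise: √y − √10 = (y − 10)/(√y + √10), so |√y − √10| = |y − 10|/(√y + √10).
Restrict delta ≤ 10 so that |y − 10| < 10 forces y > 0, and then √y + √10 > √10.
Hence |√y − √10| < |y − 10|/√10, which is < eps once |y − 10| < √10·eps.
Take delta = min(10, √10·eps). If 0 < |y − 10| < delta then y > 0 and |√y − √10| < |y − 10|/√10 < eps.

delta = min(10, √10·eps)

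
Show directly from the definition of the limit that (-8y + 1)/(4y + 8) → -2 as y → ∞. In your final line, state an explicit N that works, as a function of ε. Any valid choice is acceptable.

N = (17/4)/ε

Let ε > 0 be given. We seek N > 0 such that y > N implies |(-8y + 1)/(4y + 8) + 2| < ε.
(-8y + 1)/(4y + 8) + 2 = (4(-8y + 1) − (-8)(4y + 8)) / (4(4y + 8)) = 68/(4(4y + 8)).
For y > 0 we have 4y + 8 > 4y, so |(-8y + 1)/(4y + 8) + 2| = 68/(4(4y + 8)) < 68/(4·4y) = (17/4)/y.
Thus |(-8y + 1)/(4y + 8) + 2| < ε whenever y > (17/4)/ε.
Take N = (17/4)/ε. If y > N then |(-8y + 1)/(4y + 8) + 2| < (17/4)/y < ε.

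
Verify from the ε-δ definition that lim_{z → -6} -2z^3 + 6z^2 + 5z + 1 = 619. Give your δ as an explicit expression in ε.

Let ε > 0 be given. We want δ > 0 such that 0 < |z + 6| < δ implies |(-2z^3 + 6z^2 + 5z + 1) − 619| < ε.
(-2z^3 + 6z^2 + 5z + 1) − 619 = -2z^3 + 6z^2 + 5z - 618 = (z + 6)(-2z^2 + 18z - 103).
So |(-2z^3 + 6z^2 + 5z + 1) − 619| = |z + 6|·|-2z^2 + 18z - 103|.
Require δ ≤ 1. Then |z + 6| < 1 gives |z| < 7, and by the triangle inequality |-2z^2 + 18z - 103| ≤ 2·7^2 + 18·7 + 103 = 327.
Hence |(-2z^3 + 6z^2 + 5z + 1) − 619| ≤ 327|z + 6| < ε provided |z + 6| < ε/327.
Choosing δ = min(1, ε/327) ensures both conditions, hence |(-2z^3 + 6z^2 + 5z + 1) − 619| < ε.

δ = min(1, ε/327)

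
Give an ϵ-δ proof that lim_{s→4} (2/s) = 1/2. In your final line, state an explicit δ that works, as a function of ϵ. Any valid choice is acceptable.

δ = min(2, 4ϵ)

Fix ϵ > 0. We seek δ > 0 such that 0 < |s − 4| < δ implies |2/s − (1/2)| < ϵ.
|2/s − (1/2)| = 2·|4 − s|/(4·|s|) = 2|s − 4|/(4|s|).
Restrict δ ≤ 2. Then |s − 4| < 2 gives |s| > 2, so 4|s| > 8.
Then |2/s − (1/2)| < 2|s − 4|/8, which is < ϵ when |s − 4| < 4ϵ.
Take δ = min(2, 4ϵ). Then 0 < |s − 4| < δ gives both |s − 4| < 2 and |s − 4| < 4ϵ, so |2/s − (1/2)| < ϵ.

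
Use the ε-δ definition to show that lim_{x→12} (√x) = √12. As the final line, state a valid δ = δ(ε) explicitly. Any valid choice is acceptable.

δ = min(12, √12·ε)

Suppose ε > 0. We want δ > 0 such that 0 < |x − 12| < δ implies |√x − √12| < ε.
Rationalise: √x − √12 = (x − 12)/(√x + √12), so |√x − √12| = |x − 12|/(√x + √12).
Restrict δ ≤ 12 so that |x − 12| < 12 forces x > 0, and then √x + √12 > √12.
Hence |√x − √12| < |x − 12|/√12, which is < ε once |x − 12| < √12·ε.
Take δ = min(12, √12·ε). If 0 < |x − 12| < δ then x > 0 and |√x − √12| < |x − 12|/√12 < ε.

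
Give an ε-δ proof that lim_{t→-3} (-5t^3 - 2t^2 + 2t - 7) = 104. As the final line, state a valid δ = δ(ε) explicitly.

δ = min(2, ε/227)

Let ε > 0. We want δ > 0 such that 0 < |t + 3| < δ implies |(-5t^3 - 2t^2 + 2t - 7) − 104| < ε.
(-5t^3 - 2t^2 + 2t - 7) − 104 = -5t^3 - 2t^2 + 2t - 111 = (t + 3)(-5t^2 + 13t - 37).
So |(-5t^3 - 2t^2 + 2t - 7) − 104| = |t + 3|·|-5t^2 + 13t - 37|.
Require δ ≤ 2. Then |t + 3| < 2 gives |t| < 5, and by the triangle inequality |-5t^2 + 13t - 37| ≤ 5·5^2 + 13·5 + 37 = 227.
Hence |(-5t^3 - 2t^2 + 2t - 7) − 104| ≤ 227|t + 3| < ε provided |t + 3| < ε/227.
Choosing δ = min(2, ε/227) ensures both conditions, hence |(-5t^3 - 2t^2 + 2t - 7) − 104| < ε.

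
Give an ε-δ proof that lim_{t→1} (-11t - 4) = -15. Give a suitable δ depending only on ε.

δ = ε/11

Fix ε > 0. We need δ > 0 so that 0 < |t − 1| < δ implies |(-11t - 4) + 15| < ε.
|(-11t - 4) + 15| = |-11t + 11| = 11|t − 1|.
So 11|t − 1| < ε exactly when |t − 1| < ε/11.
Take δ = ε/11. If 0 < |t − 1| < δ then |(-11t - 4) + 15| = 11|t − 1| < 11·(ε/11) = ε.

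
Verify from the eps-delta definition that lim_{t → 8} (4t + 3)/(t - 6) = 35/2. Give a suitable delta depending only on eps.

delta = min(1, (2/27)eps)

Suppose eps > 0. We want delta > 0 with 0 < |t − 8| < delta ⇒ |(4t + 3)/(t - 6) − (35/2)| < eps.
Combining over a common denominator, (4t + 3)/(t - 6) − (35/2) = [(4t + 3)·2 − 35·(t - 6)] / [2·(t - 6)] = -27(t − 8) / (2(t - 6)).
So |(4t + 3)/(t - 6) − (35/2)| = 27|t − 8| / (2·|t − 6|).
Require delta ≤ 1, so |t − 6| ≥ |2| − |t − 8| > 2 − 1 = 1.
Hence |(4t + 3)/(t - 6) − (35/2)| < 27|t − 8|/(2·1) = (27/2)|t − 8|, which is < eps once |t − 8| < (2/27)eps.
Take delta = min(1, (2/27)eps). Then 0 < |t − 8| < delta forces both bounds, so |(4t + 3)/(t - 6) − (35/2)| < eps.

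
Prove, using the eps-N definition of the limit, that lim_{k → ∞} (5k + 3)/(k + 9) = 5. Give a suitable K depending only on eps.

Suppose eps > 0. For k ≥ 1, |(5k + 3)/(k + 9) − 5| = |-42|/((k + 9)) = 42/((k + 9)).
Since k + 9 ≥ k for k ≥ 1, this is ≤ 42/(k) = 42/k.
So |(5k + 3)/(k + 9) − 5| < eps whenever k > 42/eps.
Take K = 42/eps. If k > K then |(5k + 3)/(k + 9) − 5| ≤ 42/k < eps.

K = 42/eps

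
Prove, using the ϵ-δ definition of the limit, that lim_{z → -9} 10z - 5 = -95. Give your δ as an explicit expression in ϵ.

δ = ϵ/10

Let ϵ > 0. We need δ > 0 so that 0 < |z + 9| < δ implies |(10z - 5) + 95| < ϵ.
|(10z - 5) + 95| = |10z + 90| = 10|z + 9|.
So 10|z + 9| < ϵ exactly when |z + 9| < ϵ/10.
Take δ = ϵ/10. If 0 < |z + 9| < δ then |(10z - 5) + 95| = 10|z + 9| < 10·(ϵ/10) = ϵ.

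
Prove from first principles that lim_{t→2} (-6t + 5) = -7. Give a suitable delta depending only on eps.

delta = eps/6

Let eps > 0 be given. We need delta > 0 so that 0 < |t − 2| < delta implies |(-6t + 5) + 7| < eps.
|(-6t + 5) + 7| = |-6t + 12| = 6|t − 2|.
So 6|t − 2| < eps exactly when |t − 2| < eps/6.
Take delta = eps/6. If 0 < |t − 2| < delta then |(-6t + 5) + 7| = 6|t − 2| < 6·(eps/6) = eps.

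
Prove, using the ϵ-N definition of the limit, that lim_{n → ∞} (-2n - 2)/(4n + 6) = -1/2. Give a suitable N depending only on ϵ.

N = (1/4)/ϵ

Suppose ϵ > 0. For n ≥ 1, |(-2n - 2)/(4n + 6) + 1/2| = |4|/(4(4n + 6)) = 4/(4(4n + 6)).
Since 4n + 6 ≥ 4n for n ≥ 1, this is ≤ 4/(4·4n) = (1/4)/n.
So |(-2n - 2)/(4n + 6) + 1/2| < ϵ whenever n > (1/4)/ϵ.
Take N = (1/4)/ϵ. If n > N then |(-2n - 2)/(4n + 6) + 1/2| ≤ (1/4)/n < ϵ.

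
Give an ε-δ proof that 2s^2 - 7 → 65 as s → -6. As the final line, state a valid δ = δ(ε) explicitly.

δ = min(2, ε/28)

Suppose ε > 0. We want δ > 0 such that 0 < |s + 6| < δ implies |(2s^2 - 7) − 65| < ε.
(2s^2 - 7) − 65 = 2s^2 - 72 = (s + 6)(2s - 12).
So |(2s^2 - 7) − 65| = |s + 6|·|2s - 12|.
Assume first that |s + 6| < 2, so |s| < 8. Then |2s - 12| ≤ 2·8 + 12 = 28.
Hence |(2s^2 - 7) − 65| ≤ 28|s + 6| < ε provided |s + 6| < ε/28.
Choosing δ = min(2, ε/28) ensures both conditions, hence |(2s^2 - 7) − 65| < ε.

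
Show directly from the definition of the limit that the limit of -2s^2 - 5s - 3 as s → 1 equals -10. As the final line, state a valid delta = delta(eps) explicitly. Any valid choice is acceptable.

Fix eps > 0. We want delta > 0 such that 0 < |s − 1| < delta implies |(-2s^2 - 5s - 3) + 10| < eps.
(-2s^2 - 5s - 3) + 10 = -2s^2 - 5s + 7 = (s − 1)(-2s - 7).
So |(-2s^2 - 5s - 3) + 10| = |s − 1|·|-2s - 7|.
Require delta ≤ 1. Then |s − 1| < 1 gives |s| < 2, and by the triangle inequality |-2s - 7| ≤ 2·2 + 7 = 11.
Hence |(-2s^2 - 5s - 3) + 10| ≤ 11|s − 1| < eps provided |s − 1| < eps/11.
Choosing delta = min(1, eps/11) ensures both conditions, hence |(-2s^2 - 5s - 3) + 10| < eps.

delta = min(1, eps/11)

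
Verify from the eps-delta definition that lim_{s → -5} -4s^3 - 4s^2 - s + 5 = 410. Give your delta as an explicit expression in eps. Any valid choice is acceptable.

Suppose eps > 0. We want delta > 0 such that 0 < |s + 5| < delta implies |(-4s^3 - 4s^2 - s + 5) − 410| < eps.
(-4s^3 - 4s^2 - s + 5) − 410 = -4s^3 - 4s^2 - s - 405 = (s + 5)(-4s^2 + 16s - 81).
So |(-4s^3 - 4s^2 - s + 5) − 410| = |s + 5|·|-4s^2 + 16s - 81|.
Assume first that |s + 5| < 2, so |s| < 7. Then |-4s^2 + 16s - 81| ≤ 4·7^2 + 16·7 + 81 = 389.
Hence |(-4s^3 - 4s^2 - s + 5) − 410| ≤ 389|s + 5| < eps provided |s + 5| < eps/389.
Take delta = min(2, eps/389). Then 0 < |s + 5| < delta gives both |s + 5| < 2 and |s + 5| < eps/389, so |(-4s^3 - 4s^2 - s + 5) − 410| < eps.

delta = min(2, eps/389)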